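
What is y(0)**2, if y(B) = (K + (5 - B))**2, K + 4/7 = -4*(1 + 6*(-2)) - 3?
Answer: 10226063376/2401 ≈ 4.2591e+6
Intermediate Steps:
K = 283/7 (K = -4/7 + (-4*(1 + 6*(-2)) - 3) = -4/7 + (-4*(1 - 12) - 3) = -4/7 + (-4*(-11) - 3) = -4/7 + (44 - 3) = -4/7 + 41 = 283/7 ≈ 40.429)
y(B) = (318/7 - B)**2 (y(B) = (283/7 + (5 - B))**2 = (318/7 - B)**2)
y(0)**2 = ((318 - 7*0)**2/49)**2 = ((318 + 0)**2/49)**2 = ((1/49)*318**2)**2 = ((1/49)*101124)**2 = (101124/49)**2 = 10226063376/2401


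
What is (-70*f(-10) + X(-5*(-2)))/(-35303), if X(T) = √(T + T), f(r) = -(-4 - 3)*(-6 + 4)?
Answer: -980/35303 - 2*√5/35303 ≈ -0.027886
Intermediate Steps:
f(r) = -14 (f(r) = -(-7)*(-2) = -1*14 = -14)
X(T) = √2*√T (X(T) = √(2*T) = √2*√T)
(-70*f(-10) + X(-5*(-2)))/(-35303) = (-70*(-14) + √2*√(-5*(-2)))/(-35303) = (980 + √2*√10)*(-1/35303) = (980 + 2*√5)*(-1/35303) = -980/35303 - 2*√5/35303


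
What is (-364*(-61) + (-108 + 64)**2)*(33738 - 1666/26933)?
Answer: 21935146256320/26933 ≈ 8.1443e+8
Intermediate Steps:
(-364*(-61) + (-108 + 64)**2)*(33738 - 1666/26933) = (22204 + (-44)**2)*(33738 - 1666*1/26933) = (22204 + 1936)*(33738 - 1666/26933) = 24140*(908663888/26933) = 21935146256320/26933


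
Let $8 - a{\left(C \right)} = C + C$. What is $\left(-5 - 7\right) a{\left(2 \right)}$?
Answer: $-48$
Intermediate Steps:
$a{\left(C \right)} = 8 - 2 C$ ($a{\left(C \right)} = 8 - \left(C + C\right) = 8 - 2 C$)
$\left(-5 - 7\right) a{\left(2 \right)} = \left(-5 - 7\right) \left(8 - 4\right) = - 12 \left(8 - 4\right) = \left(-12\right) 4 = -48$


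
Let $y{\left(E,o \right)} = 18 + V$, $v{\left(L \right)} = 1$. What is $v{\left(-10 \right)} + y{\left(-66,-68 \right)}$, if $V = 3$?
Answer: $22$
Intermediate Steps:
$y{\left(E,o \right)} = 21$ ($y{\left(E,o \right)} = 18 + 3 = 21$)
$v{\left(-10 \right)} + y{\left(-66,-68 \right)} = 1 + 21 = 22$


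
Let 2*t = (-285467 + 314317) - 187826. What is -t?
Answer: 79488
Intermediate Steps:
t = -79488 (t = ((-285467 + 314317) - 187826)/2 = (28850 - 187826)/2 = (1/2)*(-158976) = -79488)
-t = -1*(-79488) = 79488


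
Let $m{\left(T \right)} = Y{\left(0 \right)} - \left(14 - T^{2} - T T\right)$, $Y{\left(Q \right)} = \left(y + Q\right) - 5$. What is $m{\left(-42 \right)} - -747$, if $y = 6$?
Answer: $4262$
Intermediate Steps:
$Y{\left(Q \right)} = 1 + Q$ ($Y{\left(Q \right)} = \left(6 + Q\right) - 5 = 1 + Q$)
$m{\left(T \right)} = -13 + 2 T^{2}$ ($m{\left(T \right)} = \left(1 + 0\right) - \left(14 - T^{2} - T T\right) = 1 + \left(\left(T^{2} + T^{2}\right) - 14\right) = 1 + \left(2 T^{2} - 14\right) = 1 + \left(-14 + 2 T^{2}\right) = -13 + 2 T^{2}$)
$m{\left(-42 \right)} - -747 = \left(-13 + 2 \left(-42\right)^{2}\right) - -747 = \left(-13 + 2 \cdot 1764\right) + 747 = \left(-13 + 3528\right) + 747 = 3515 + 747 = 4262$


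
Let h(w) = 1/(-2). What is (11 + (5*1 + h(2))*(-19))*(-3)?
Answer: 447/2 ≈ 223.50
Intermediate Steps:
h(w) = -1/2
(11 + (5*1 + h(2))*(-19))*(-3) = (11 + (5*1 - 1/2)*(-19))*(-3) = (11 + (5 - 1/2)*(-19))*(-3) = (11 + (9/2)*(-19))*(-3) = (11 - 171/2)*(-3) = -149/2*(-3) = 447/2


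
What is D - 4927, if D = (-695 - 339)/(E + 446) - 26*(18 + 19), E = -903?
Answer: -2690239/457 ≈ -5886.7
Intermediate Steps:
D = -438600/457 (D = (-695 - 339)/(-903 + 446) - 26*(18 + 19) = -1034/(-457) - 26*37 = -1034*(-1/457) - 1*962 = 1034/457 - 962 = -438600/457 ≈ -959.74)
D - 4927 = -438600/457 - 4927 = -2690239/457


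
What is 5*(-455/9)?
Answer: -2275/9 ≈ -252.78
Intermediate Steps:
5*(-455/9) = -2275/9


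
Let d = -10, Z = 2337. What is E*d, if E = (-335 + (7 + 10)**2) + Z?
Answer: -22910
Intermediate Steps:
E = 2291 (E = (-335 + (7 + 10)**2) + 2337 = (-335 + 17**2) + 2337 = (-335 + 289) + 2337 = -46 + 2337 = 2291)
E*d = 2291*(-10) = -22910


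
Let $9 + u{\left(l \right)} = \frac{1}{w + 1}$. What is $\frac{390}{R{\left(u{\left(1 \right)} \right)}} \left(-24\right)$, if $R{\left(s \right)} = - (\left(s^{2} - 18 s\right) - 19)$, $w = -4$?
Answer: $\frac{16848}{425} \approx 39.642$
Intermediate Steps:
$u{\left(l \right)} = - \frac{28}{3}$ ($u{\left(l \right)} = -9 + \frac{1}{-4 + 1} = -9 + \frac{1}{-3} = -9 - \frac{1}{3} = - \frac{28}{3}$)
$R{\left(s \right)} = 19 - s^{2} + 18 s$ ($R{\left(s \right)} = - (-19 + s^{2} - 18 s) = 19 - s^{2} + 18 s$)
$\frac{390}{R{\left(u{\left(1 \right)} \right)}} \left(-24\right) = \frac{390}{19 - \left(- \frac{28}{3}\right)^{2} + 18 \left(- \frac{28}{3}\right)} \left(-24\right) = \frac{390}{19 - \frac{784}{9} - 168} \left(-24\right) = \frac{390}{- \frac{2125}{9}} \left(-24\right) = 390 \left(- \frac{9}{2125}\right) \left(-24\right) = \left(- \frac{702}{425}\right) \left(-24\right) = \frac{16848}{425}$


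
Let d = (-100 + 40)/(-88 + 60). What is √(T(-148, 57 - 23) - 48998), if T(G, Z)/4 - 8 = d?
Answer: 3*I*√266546/7 ≈ 221.26*I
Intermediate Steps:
d = 15/7 (d = -60/(-28) = -60*(-1/28) = 15/7 ≈ 2.1429)
T(G, Z) = 284/7 (T(G, Z) = 32 + 4*(15/7) = 32 + 60/7 = 284/7)
√(T(-148, 57 - 23) - 48998) = √(284/7 - 48998) = √(-342702/7) = 3*I*√266546/7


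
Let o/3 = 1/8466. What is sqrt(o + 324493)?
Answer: 3*sqrt(287128857226)/2822 ≈ 569.64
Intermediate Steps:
o = 1/2822 (o = 3/8466 = 3*(1/8466) = 1/2822 ≈ 0.00035436)
sqrt(o + 324493) = sqrt(1/2822 + 324493) = sqrt(915719247/2822) = 3*sqrt(287128857226)/2822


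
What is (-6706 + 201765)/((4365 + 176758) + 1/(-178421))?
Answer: 34802621839/32316146782 ≈ 1.0769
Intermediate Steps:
(-6706 + 201765)/((4365 + 176758) + 1/(-178421)) = 195059/(181123 - 1/178421) = 195059/(32316146782/178421) = 195059*(178421/32316146782) = 34802621839/32316146782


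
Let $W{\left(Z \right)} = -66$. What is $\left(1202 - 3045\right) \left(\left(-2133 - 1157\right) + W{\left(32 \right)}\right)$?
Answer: $6185108$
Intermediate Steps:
$\left(1202 - 3045\right) \left(\left(-2133 - 1157\right) + W{\left(32 \right)}\right) = \left(1202 - 3045\right) \left(\left(-2133 - 1157\right) - 66\right) = - 1843 \left(\left(-2133 - 1157\right) - 66\right) = - 1843 \left(-3290 - 66\right) = \left(-1843\right) \left(-3356\right) = 6185108$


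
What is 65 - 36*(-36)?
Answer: 1361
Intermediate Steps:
65 - 36*(-36) = 65 + 1296 = 1361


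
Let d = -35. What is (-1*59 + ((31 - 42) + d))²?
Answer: 11025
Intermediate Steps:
(-1*59 + ((31 - 42) + d))² = (-1*59 + ((31 - 42) - 35))² = (-59 + (-11 - 35))² = (-59 - 46)² = (-105)² = 11025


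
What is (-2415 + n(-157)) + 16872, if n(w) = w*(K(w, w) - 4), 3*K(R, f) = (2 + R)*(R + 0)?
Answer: -3775340/3 ≈ -1.2584e+6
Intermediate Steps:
K(R, f) = R*(2 + R)/3 (K(R, f) = ((2 + R)*(R + 0))/3 = ((2 + R)*R)/3 = (R*(2 + R))/3 = R*(2 + R)/3)
n(w) = w*(-4 + w*(2 + w)/3) (n(w) = w*(w*(2 + w)/3 - 4) = w*(-4 + w*(2 + w)/3))
(-2415 + n(-157)) + 16872 = (-2415 + (⅓)*(-157)*(-12 - 157*(2 - 157))) + 16872 = (-2415 + (⅓)*(-157)*(-12 - 157*(-155))) + 16872 = (-2415 + (⅓)*(-157)*(-12 + 24335)) + 16872 = (-2415 + (⅓)*(-157)*24323) + 16872 = (-2415 - 3818711/3) + 16872 = -3825956/3 + 16872 = -3775340/3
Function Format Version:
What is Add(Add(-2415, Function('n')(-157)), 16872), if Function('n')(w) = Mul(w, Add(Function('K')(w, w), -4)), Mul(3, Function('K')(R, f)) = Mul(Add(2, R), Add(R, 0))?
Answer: Rational(-3775340, 3) ≈ -1.2584e+6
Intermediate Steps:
Function('K')(R, f) = Mul(Rational(1, 3), R, Add(2, R)) (Function('K')(R, f) = Mul(Rational(1, 3), Mul(Add(2, R), Add(R, 0))) = Mul(Rational(1, 3), Mul(Add(2, R), R)) = Mul(Rational(1, 3), Mul(R, Add(2, R))) = Mul(Rational(1, 3), R, Add(2, R)))
Function('n')(w) = Mul(w, Add(-4, Mul(Rational(1, 3), w, Add(2, w)))) (Function('n')(w) = Mul(w, Add(Mul(Rational(1, 3), w, Add(2, w)), -4)) = Mul(w, Add(-4, Mul(Rational(1, 3), w, Add(2, w)))))
Add(Add(-2415, Function('n')(-157)), 16872) = Add(Add(-2415, Mul(Rational(1, 3), -157, Add(-12, Mul(-157, Add(2, -157))))), 16872) = Add(Add(-2415, Mul(Rational(1, 3), -157, Add(-12, Mul(-157, -155)))), 16872) = Add(Add(-2415, Mul(Rational(1, 3), -157, Add(-12, 24335))), 16872) = Add(Add(-2415, Mul(Rational(1, 3), -157, 24323)), 16872) = Add(Add(-2415, Rational(-3818711, 3)), 16872) = Add(Rational(-3825956, 3), 16872) = Rational(-3775340, 3)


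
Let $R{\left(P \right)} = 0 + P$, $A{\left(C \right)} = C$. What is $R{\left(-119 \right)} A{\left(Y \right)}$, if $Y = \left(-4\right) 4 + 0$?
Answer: $1904$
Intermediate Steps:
$Y = -16$ ($Y = -16 + 0 = -16$)
$R{\left(P \right)} = P$
$R{\left(-119 \right)} A{\left(Y \right)} = \left(-119\right) \left(-16\right) = 1904$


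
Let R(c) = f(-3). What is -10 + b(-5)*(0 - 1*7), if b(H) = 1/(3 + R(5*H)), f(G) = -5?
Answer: -13/2 ≈ -6.5000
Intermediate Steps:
R(c) = -5
b(H) = -1/2 (b(H) = 1/(3 - 5) = 1/(-2) = -1/2)
-10 + b(-5)*(0 - 1*7) = -10 - (0 - 1*7)/2 = -10 - (0 - 7)/2 = -10 - 1/2*(-7) = -10 + 7/2 = -13/2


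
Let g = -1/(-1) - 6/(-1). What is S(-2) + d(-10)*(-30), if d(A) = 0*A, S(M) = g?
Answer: 7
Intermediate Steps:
g = 7 (g = -1*(-1) - 6*(-1) = 1 + 6 = 7)
S(M) = 7
d(A) = 0
S(-2) + d(-10)*(-30) = 7 + 0*(-30) = 7 + 0 = 7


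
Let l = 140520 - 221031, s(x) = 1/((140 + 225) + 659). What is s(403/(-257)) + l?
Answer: -82443263/1024 ≈ -80511.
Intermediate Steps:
s(x) = 1/1024 (s(x) = 1/(365 + 659) = 1/1024)
l = -80511
s(403/(-257)) + l = 1/1024 - 80511 = -82443263/1024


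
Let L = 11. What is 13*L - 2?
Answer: 141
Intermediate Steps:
13*L - 2 = 13*11 - 2 = 143 - 2 = 141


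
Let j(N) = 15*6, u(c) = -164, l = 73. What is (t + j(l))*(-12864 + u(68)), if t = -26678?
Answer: 346388464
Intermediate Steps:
j(N) = 90
(t + j(l))*(-12864 + u(68)) = (-26678 + 90)*(-12864 - 164) = -26588*(-13028) = 346388464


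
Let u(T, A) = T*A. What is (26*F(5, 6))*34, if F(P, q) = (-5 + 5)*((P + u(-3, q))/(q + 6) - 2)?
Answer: 0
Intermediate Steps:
u(T, A) = A*T
F(P, q) = 0 (F(P, q) = (-5 + 5)*((P + q*(-3))/(q + 6) - 2) = 0*((P - 3*q)/(6 + q) - 2) = 0*(-2 + (P - 3*q)/(6 + q)) = 0)
(26*F(5, 6))*34 = (26*0)*34 = 0*34 = 0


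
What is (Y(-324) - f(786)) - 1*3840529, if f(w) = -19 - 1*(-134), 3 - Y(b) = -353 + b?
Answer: -3839964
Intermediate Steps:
Y(b) = 356 - b (Y(b) = 3 - (-353 + b) = 3 + (353 - b) = 356 - b)
f(w) = 115 (f(w) = -19 + 134 = 115)
(Y(-324) - f(786)) - 1*3840529 = ((356 - 1*(-324)) - 1*115) - 1*3840529 = ((356 + 324) - 115) - 3840529 = (680 - 115) - 3840529 = 565 - 3840529 = -3839964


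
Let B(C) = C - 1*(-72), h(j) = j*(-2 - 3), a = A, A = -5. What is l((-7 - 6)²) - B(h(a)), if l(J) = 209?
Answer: 112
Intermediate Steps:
a = -5
h(j) = -5*j (h(j) = j*(-5) = -5*j)
B(C) = 72 + C (B(C) = C + 72 = 72 + C)
l((-7 - 6)²) - B(h(a)) = 209 - (72 - 5*(-5)) = 209 - (72 + 25) = 209 - 1*97 = 209 - 97 = 112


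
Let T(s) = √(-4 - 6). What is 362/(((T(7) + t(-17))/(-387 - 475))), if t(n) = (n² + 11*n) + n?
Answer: -5304748/1447 + 312044*I*√10/7235 ≈ -3666.0 + 136.39*I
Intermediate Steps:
T(s) = I*√10 (T(s) = √(-10) = I*√10)
t(n) = n² + 12*n
362/(((T(7) + t(-17))/(-387 - 475))) = 362/(((I*√10 - 17*(12 - 17))/(-387 - 475))) = 362/(((I*√10 - 17*(-5))/(-862))) = 362/(((I*√10 + 85)*(-1/862))) = 362/(((85 + I*√10)*(-1/862))) = 362/(-85/862 - I*√10/862)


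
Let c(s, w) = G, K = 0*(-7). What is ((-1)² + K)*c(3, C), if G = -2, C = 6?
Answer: -2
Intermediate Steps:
K = 0
c(s, w) = -2
((-1)² + K)*c(3, C) = ((-1)² + 0)*(-2) = (1 + 0)*(-2) = 1*(-2) = -2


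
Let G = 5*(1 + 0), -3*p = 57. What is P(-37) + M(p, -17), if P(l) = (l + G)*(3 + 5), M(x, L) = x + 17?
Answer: -258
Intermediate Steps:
p = -19 (p = -⅓*57 = -19)
G = 5 (G = 5*1 = 5)
M(x, L) = 17 + x
P(l) = 40 + 8*l (P(l) = (l + 5)*(3 + 5) = (5 + l)*8 = 40 + 8*l)
P(-37) + M(p, -17) = (40 + 8*(-37)) + (17 - 19) = (40 - 296) - 2 = -256 - 2 = -258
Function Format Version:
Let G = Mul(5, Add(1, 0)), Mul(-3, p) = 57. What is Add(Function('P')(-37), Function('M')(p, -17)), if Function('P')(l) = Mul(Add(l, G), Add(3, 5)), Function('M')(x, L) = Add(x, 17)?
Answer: -258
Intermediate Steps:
p = -19 (p = Mul(Rational(-1, 3), 57) = -19)
G = 5 (G = Mul(5, 1) = 5)
Function('M')(x, L) = Add(17, x)
Function('P')(l) = Add(40, Mul(8, l)) (Function('P')(l) = Mul(Add(l, 5), Add(3, 5)) = Mul(Add(5, l), 8) = Add(40, Mul(8, l)))
Add(Function('P')(-37), Function('M')(p, -17)) = Add(Add(40, Mul(8, -37)), Add(17, -19)) = Add(Add(40, -296), -2) = Add(-256, -2) = -258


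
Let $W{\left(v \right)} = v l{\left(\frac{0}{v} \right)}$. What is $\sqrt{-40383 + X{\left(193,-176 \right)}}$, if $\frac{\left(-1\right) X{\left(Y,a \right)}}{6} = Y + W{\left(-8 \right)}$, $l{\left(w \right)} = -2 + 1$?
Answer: $3 i \sqrt{4621} \approx 203.93 i$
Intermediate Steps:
$l{\left(w \right)} = -1$
$W{\left(v \right)} = - v$ ($W{\left(v \right)} = v \left(-1\right) = - v$)
$X{\left(Y,a \right)} = -48 - 6 Y$ ($X{\left(Y,a \right)} = - 6 \left(Y - -8\right) = - 6 \left(Y + 8\right) = - 6 \left(8 + Y\right) = -48 - 6 Y$)
$\sqrt{-40383 + X{\left(193,-176 \right)}} = \sqrt{-40383 - 1206} = \sqrt{-41589} = 3 i \sqrt{4621}$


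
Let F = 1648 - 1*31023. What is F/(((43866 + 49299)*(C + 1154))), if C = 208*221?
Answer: -5875/878024226 ≈ -6.6912e-6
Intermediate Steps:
C = 45968
F = -29375 (F = 1648 - 31023 = -29375)
F/(((43866 + 49299)*(C + 1154))) = -29375*1/((43866 + 49299)*(45968 + 1154)) = -29375/(93165*47122) = -29375/4390121130 = -29375*1/4390121130 = -5875/878024226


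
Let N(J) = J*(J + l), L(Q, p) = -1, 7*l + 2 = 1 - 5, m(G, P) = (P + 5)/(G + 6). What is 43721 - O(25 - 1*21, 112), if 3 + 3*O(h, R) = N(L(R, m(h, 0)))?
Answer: 918149/21 ≈ 43721.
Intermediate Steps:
m(G, P) = (5 + P)/(6 + G)
l = -6/7 (l = -2/7 + (1 - 5)/7 = -2/7 + (⅐)*(-4) = -2/7 - 4/7 = -6/7 ≈ -0.85714)
N(J) = J*(-6/7 + J) (N(J) = J*(J - 6/7) = J*(-6/7 + J))
O(h, R) = -8/21 (O(h, R) = -1 + ((⅐)*(-1)*(-6 + 7*(-1)))/3 = -1 + ((⅐)*(-1)*(-6 - 7))/3 = -1 + ((⅐)*(-1)*(-13))/3 = -1 + (⅓)*(13/7) = -1 + 13/21 = -8/21)
43721 - O(25 - 1*21, 112) = 43721 - 1*(-8/21) = 43721 + 8/21 = 918149/21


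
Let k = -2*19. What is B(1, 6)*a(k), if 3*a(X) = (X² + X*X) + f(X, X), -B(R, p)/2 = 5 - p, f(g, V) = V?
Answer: 1900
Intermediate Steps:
B(R, p) = -10 + 2*p (B(R, p) = -2*(5 - p) = -10 + 2*p)
k = -38
a(X) = X/3 + 2*X²/3 (a(X) = ((X² + X*X) + X)/3 = ((X² + X²) + X)/3 = (2*X² + X)/3 = (X + 2*X²)/3 = X/3 + 2*X²/3)
B(1, 6)*a(k) = (-10 + 2*6)*((⅓)*(-38)*(1 + 2*(-38))) = (-10 + 12)*((⅓)*(-38)*(1 - 76)) = 2*((⅓)*(-38)*(-75)) = 2*950 = 1900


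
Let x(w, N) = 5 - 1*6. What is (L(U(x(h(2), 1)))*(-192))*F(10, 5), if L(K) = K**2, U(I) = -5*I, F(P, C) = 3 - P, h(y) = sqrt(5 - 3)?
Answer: 33600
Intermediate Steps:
h(y) = sqrt(2)
x(w, N) = -1 (x(w, N) = 5 - 6 = -1)
(L(U(x(h(2), 1)))*(-192))*F(10, 5) = ((-5*(-1))**2*(-192))*(3 - 1*10) = (5**2*(-192))*(3 - 10) = (25*(-192))*(-7) = -4800*(-7) = 33600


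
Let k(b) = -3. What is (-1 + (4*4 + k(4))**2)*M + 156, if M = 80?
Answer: 13596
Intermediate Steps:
(-1 + (4*4 + k(4))**2)*M + 156 = (-1 + (4*4 - 3)**2)*80 + 156 = (-1 + (16 - 3)**2)*80 + 156 = (-1 + 13**2)*80 + 156 = (-1 + 169)*80 + 156 = 168*80 + 156 = 13440 + 156 = 13596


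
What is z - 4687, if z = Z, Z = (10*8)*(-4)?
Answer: -5007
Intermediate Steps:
Z = -320 (Z = 80*(-4) = -320)
z = -320
z - 4687 = -320 - 4687 = -5007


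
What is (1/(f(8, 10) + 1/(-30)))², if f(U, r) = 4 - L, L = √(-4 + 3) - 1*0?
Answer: 11934900/226833721 + 6426000*I/226833721 ≈ 0.052615 + 0.028329*I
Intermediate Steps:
L = I (L = √(-1) + 0 = I + 0 = I ≈ 1.0*I)
f(U, r) = 4 - I
(1/(f(8, 10) + 1/(-30)))² = (1/((4 - I) + 1/(-30)))² = (1/((4 - I) - 1/30))² = (1/(119/30 - I))² = (900*(119/30 + I)/15061)² = 810000*(119/30 + I)²/226833721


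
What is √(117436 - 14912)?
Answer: 38*√71 ≈ 320.19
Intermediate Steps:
√(117436 - 14912) = √102524 = 38*√71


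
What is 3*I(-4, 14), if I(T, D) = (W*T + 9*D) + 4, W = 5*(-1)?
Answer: 450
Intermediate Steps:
W = -5
I(T, D) = 4 - 5*T + 9*D (I(T, D) = (-5*T + 9*D) + 4 = 4 - 5*T + 9*D)
3*I(-4, 14) = 3*(4 - 5*(-4) + 9*14) = 3*(4 + 20 + 126) = 3*150 = 450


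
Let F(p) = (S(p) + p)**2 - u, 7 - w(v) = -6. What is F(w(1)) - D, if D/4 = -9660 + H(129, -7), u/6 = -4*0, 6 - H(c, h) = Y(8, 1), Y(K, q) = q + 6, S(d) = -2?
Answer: 38765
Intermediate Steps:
Y(K, q) = 6 + q
H(c, h) = -1 (H(c, h) = 6 - (6 + 1) = 6 - 1*7 = 6 - 7 = -1)
w(v) = 13 (w(v) = 7 - 1*(-6) = 7 + 6 = 13)
u = 0 (u = 6*(-4*0) = 6*0 = 0)
D = -38644 (D = 4*(-9660 - 1) = 4*(-9661) = -38644)
F(p) = (-2 + p)**2 (F(p) = (-2 + p)**2 - 1*0 = (-2 + p)**2 + 0 = (-2 + p)**2)
F(w(1)) - D = (-2 + 13)**2 - 1*(-38644) = 11**2 + 38644 = 121 + 38644 = 38765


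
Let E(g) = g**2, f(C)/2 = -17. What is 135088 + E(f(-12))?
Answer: 136244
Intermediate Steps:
f(C) = -34 (f(C) = 2*(-17) = -34)
135088 + E(f(-12)) = 135088 + (-34)**2 = 135088 + 1156 = 136244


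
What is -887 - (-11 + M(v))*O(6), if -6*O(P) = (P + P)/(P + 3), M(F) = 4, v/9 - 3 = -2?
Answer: -7997/9 ≈ -888.56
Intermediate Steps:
v = 9 (v = 27 + 9*(-2) = 27 - 18 = 9)
O(P) = -P/(3*(3 + P)) (O(P) = -(P + P)/(6*(P + 3)) = -2*P/(6*(3 + P)) = -P/(3*(3 + P)))
-887 - (-11 + M(v))*O(6) = -887 - (-11 + 4)*(-1*6/(9 + 3*6)) = -887 - (-7)*(-1*6/(9 + 18)) = -887 - (-7)*(-1*6/27) = -887 - (-7)*(-1*6*1/27) = -887 - (-7)*(-2)/9 = -887 - 1*14/9 = -887 - 14/9 = -7997/9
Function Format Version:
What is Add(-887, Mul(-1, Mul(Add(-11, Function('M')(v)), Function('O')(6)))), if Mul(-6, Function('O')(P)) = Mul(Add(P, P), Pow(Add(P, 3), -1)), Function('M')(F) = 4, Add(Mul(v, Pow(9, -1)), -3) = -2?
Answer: Rational(-7997, 9) ≈ -888.56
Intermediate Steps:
v = 9 (v = Add(27, Mul(9, -2)) = Add(27, -18) = 9)
Function('O')(P) = Mul(Rational(-1, 3), P, Pow(Add(3, P), -1)) (Function('O')(P) = Mul(Rational(-1, 6), Mul(Add(P, P), Pow(Add(P, 3), -1))) = Mul(Rational(-1, 6), Mul(Mul(2, P), Pow(Add(3, P), -1))) = Mul(Rational(-1, 6), Mul(2, P, Pow(Add(3, P), -1))) = Mul(Rational(-1, 3), P, Pow(Add(3, P), -1)))
Add(-887, Mul(-1, Mul(Add(-11, Function('M')(v)), Function('O')(6)))) = Add(-887, Mul(-1, Mul(Add(-11, 4), Mul(-1, 6, Pow(Add(9, Mul(3, 6)), -1))))) = Add(-887, Mul(-1, Mul(-7, Mul(-1, 6, Pow(Add(9, 18), -1))))) = Add(-887, Mul(-1, Mul(-7, Mul(-1, 6, Pow(27, -1))))) = Add(-887, Mul(-1, Mul(-7, Mul(-1, 6, Rational(1, 27))))) = Add(-887, Mul(-1, Mul(-7, Rational(-2, 9)))) = Add(-887, Mul(-1, Rational(14, 9))) = Add(-887, Rational(-14, 9)) = Rational(-7997, 9)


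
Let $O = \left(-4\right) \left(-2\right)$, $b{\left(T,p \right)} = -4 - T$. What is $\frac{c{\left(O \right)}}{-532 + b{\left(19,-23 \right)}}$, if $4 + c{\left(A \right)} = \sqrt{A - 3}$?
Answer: $\frac{4}{555} - \frac{\sqrt{5}}{555} \approx 0.0031783$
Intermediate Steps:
$O = 8$
$c{\left(A \right)} = -4 + \sqrt{-3 + A}$ ($c{\left(A \right)} = -4 + \sqrt{A - 3} = -4 + \sqrt{-3 + A}$)
$\frac{c{\left(O \right)}}{-532 + b{\left(19,-23 \right)}} = \frac{-4 + \sqrt{-3 + 8}}{-532 - 23} = \frac{-4 + \sqrt{5}}{-532 - 23} = \frac{-4 + \sqrt{5}}{-555} = \left(-4 + \sqrt{5}\right) \left(- \frac{1}{555}\right) = \frac{4}{555} - \frac{\sqrt{5}}{555}$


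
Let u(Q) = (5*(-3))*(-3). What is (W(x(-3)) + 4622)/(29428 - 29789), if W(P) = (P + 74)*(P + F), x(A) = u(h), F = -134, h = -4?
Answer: 5969/361 ≈ 16.535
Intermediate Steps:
u(Q) = 45 (u(Q) = -15*(-3) = 45)
x(A) = 45
W(P) = (-134 + P)*(74 + P) (W(P) = (P + 74)*(P - 134) = (74 + P)*(-134 + P) = (-134 + P)*(74 + P))
(W(x(-3)) + 4622)/(29428 - 29789) = ((-9916 + 45² - 60*45) + 4622)/(29428 - 29789) = ((-9916 + 2025 - 2700) + 4622)/(-361) = (-10591 + 4622)*(-1/361) = -5969*(-1/361) = 5969/361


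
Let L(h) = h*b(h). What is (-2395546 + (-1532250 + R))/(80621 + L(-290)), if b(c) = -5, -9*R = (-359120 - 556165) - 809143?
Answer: -33625736/738639 ≈ -45.524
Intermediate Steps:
R = 1724428/9 (R = -((-359120 - 556165) - 809143)/9 = -(-915285 - 809143)/9 = -⅑*(-1724428) = 1724428/9 ≈ 1.9160e+5)
L(h) = -5*h (L(h) = h*(-5) = -5*h)
(-2395546 + (-1532250 + R))/(80621 + L(-290)) = (-2395546 + (-1532250 + 1724428/9))/(80621 - 5*(-290)) = (-2395546 - 12065822/9)/(80621 + 1450) = -33625736/9/82071 = -33625736/9*1/82071 = -33625736/738639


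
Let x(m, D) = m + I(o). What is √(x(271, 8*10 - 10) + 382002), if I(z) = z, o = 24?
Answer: √382297 ≈ 618.30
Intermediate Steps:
x(m, D) = 24 + m (x(m, D) = m + 24 = 24 + m)
√(x(271, 8*10 - 10) + 382002) = √((24 + 271) + 382002) = √(295 + 382002) = √382297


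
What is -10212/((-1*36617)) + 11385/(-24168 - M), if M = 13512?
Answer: -2139759/91981904 ≈ -0.023263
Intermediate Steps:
-10212/((-1*36617)) + 11385/(-24168 - M) = -10212/((-1*36617)) + 11385/(-24168 - 1*13512) = -10212/(-36617) + 11385/(-24168 - 13512) = -10212*(-1/36617) + 11385/(-37680) = 10212/36617 + 11385*(-1/37680) = 10212/36617 - 759/2512 = -2139759/91981904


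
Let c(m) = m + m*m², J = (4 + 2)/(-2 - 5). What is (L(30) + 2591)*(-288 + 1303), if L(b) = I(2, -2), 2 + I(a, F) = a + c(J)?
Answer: 128789435/49 ≈ 2.6284e+6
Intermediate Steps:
J = -6/7 (J = 6/(-7) = 6*(-⅐) = -6/7 ≈ -0.85714)
c(m) = m + m³
I(a, F) = -1196/343 + a (I(a, F) = -2 + (a + (-6/7 + (-6/7)³)) = -2 + (a + (-6/7 - 216/343)) = -2 + (a - 510/343) = -2 + (-510/343 + a) = -1196/343 + a)
L(b) = -510/343 (L(b) = -1196/343 + 2 = -510/343)
(L(30) + 2591)*(-288 + 1303) = (-510/343 + 2591)*(-288 + 1303) = (888203/343)*1015 = 128789435/49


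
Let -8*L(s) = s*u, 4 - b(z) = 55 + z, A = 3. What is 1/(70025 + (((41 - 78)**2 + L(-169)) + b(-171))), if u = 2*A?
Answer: 4/286563 ≈ 1.3959e-5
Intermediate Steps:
b(z) = -51 - z (b(z) = 4 - (55 + z) = 4 + (-55 - z) = -51 - z)
u = 6 (u = 2*3 = 6)
L(s) = -3*s/4 (L(s) = -s*6/8 = -3*s/4)
1/(70025 + (((41 - 78)**2 + L(-169)) + b(-171))) = 1/(70025 + (((41 - 78)**2 - 3/4*(-169)) + (-51 - 1*(-171)))) = 1/(70025 + (((-37)**2 + 507/4) + (-51 + 171))) = 1/(70025 + ((1369 + 507/4) + 120)) = 1/(70025 + (5983/4 + 120)) = 1/(70025 + 6463/4) = 1/(286563/4) = 4/286563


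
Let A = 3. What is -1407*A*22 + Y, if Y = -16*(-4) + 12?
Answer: -92786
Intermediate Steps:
Y = 76 (Y = 64 + 12 = 76)
-1407*A*22 + Y = -4221*22 + 76 = -1407*66 + 76 = -92862 + 76 = -92786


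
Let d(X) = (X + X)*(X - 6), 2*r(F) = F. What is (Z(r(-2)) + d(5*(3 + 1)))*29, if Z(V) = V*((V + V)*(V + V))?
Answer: 16124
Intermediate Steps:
r(F) = F/2
Z(V) = 4*V³ (Z(V) = V*((2*V)*(2*V)) = V*(4*V²) = 4*V³)
d(X) = 2*X*(-6 + X) (d(X) = (2*X)*(-6 + X) = 2*X*(-6 + X))
(Z(r(-2)) + d(5*(3 + 1)))*29 = (4*((½)*(-2))³ + 2*(5*(3 + 1))*(-6 + 5*(3 + 1)))*29 = (4*(-1)³ + 2*(5*4)*(-6 + 5*4))*29 = (4*(-1) + 2*20*(-6 + 20))*29 = (-4 + 2*20*14)*29 = (-4 + 560)*29 = 556*29 = 16124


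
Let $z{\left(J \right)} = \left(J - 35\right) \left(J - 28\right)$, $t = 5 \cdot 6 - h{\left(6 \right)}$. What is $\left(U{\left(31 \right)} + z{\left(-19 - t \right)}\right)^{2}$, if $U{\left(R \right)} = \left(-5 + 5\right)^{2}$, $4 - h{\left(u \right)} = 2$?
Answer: $37822500$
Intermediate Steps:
$h{\left(u \right)} = 2$ ($h{\left(u \right)} = 4 - 2 = 2$)
$t = 28$ ($t = 5 \cdot 6 - 2 = 30 - 2 = 28$)
$z{\left(J \right)} = \left(-35 + J\right) \left(-28 + J\right)$
$U{\left(R \right)} = 0$ ($U{\left(R \right)} = 0^{2} = 0$)
$\left(U{\left(31 \right)} + z{\left(-19 - t \right)}\right)^{2} = \left(0 + \left(980 + \left(-19 - 28\right)^{2} - 63 \left(-19 - 28\right)\right)\right)^{2} = \left(0 + \left(980 + \left(-47\right)^{2} - -2961\right)\right)^{2} = \left(0 + \left(980 + 2209 + 2961\right)\right)^{2} = \left(0 + 6150\right)^{2} = 6150^{2} = 37822500$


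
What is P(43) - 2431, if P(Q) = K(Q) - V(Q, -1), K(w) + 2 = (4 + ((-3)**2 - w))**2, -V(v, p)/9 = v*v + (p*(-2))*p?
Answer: 15090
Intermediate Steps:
V(v, p) = -9*v**2 + 18*p**2 (V(v, p) = -9*(v*v + (p*(-2))*p) = -9*(v**2 + (-2*p)*p) = -9*(v**2 - 2*p**2) = -9*v**2 + 18*p**2)
K(w) = -2 + (13 - w)**2 (K(w) = -2 + (4 + ((-3)**2 - w))**2 = -2 + (4 + (9 - w))**2 = -2 + (13 - w)**2)
P(Q) = -20 + (-13 + Q)**2 + 9*Q**2 (P(Q) = (-2 + (-13 + Q)**2) - (-9*Q**2 + 18*(-1)**2) = (-2 + (-13 + Q)**2) - (-9*Q**2 + 18*1) = (-2 + (-13 + Q)**2) - (-9*Q**2 + 18) = (-2 + (-13 + Q)**2) - (18 - 9*Q**2) = (-2 + (-13 + Q)**2) + (-18 + 9*Q**2) = -20 + (-13 + Q)**2 + 9*Q**2)
P(43) - 2431 = (149 - 26*43 + 10*43**2) - 2431 = (149 - 1118 + 10*1849) - 2431 = (149 - 1118 + 18490) - 2431 = 17521 - 2431 = 15090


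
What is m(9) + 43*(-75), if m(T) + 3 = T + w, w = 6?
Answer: -3213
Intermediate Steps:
m(T) = 3 + T (m(T) = -3 + (T + 6) = -3 + (6 + T) = 3 + T)
m(9) + 43*(-75) = (3 + 9) + 43*(-75) = 12 - 3225 = -3213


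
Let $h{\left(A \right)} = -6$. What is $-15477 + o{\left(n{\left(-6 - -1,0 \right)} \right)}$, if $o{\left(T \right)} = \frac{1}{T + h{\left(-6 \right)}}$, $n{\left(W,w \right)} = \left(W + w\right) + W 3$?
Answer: $- \frac{402403}{26} \approx -15477.0$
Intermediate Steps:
$n{\left(W,w \right)} = w + 4 W$ ($n{\left(W,w \right)} = \left(W + w\right) + 3 W = w + 4 W$)
$o{\left(T \right)} = \frac{1}{-6 + T}$ ($o{\left(T \right)} = \frac{1}{T - 6} = \frac{1}{-6 + T}$)
$-15477 + o{\left(n{\left(-6 - -1,0 \right)} \right)} = -15477 + \frac{1}{-6 + \left(0 + 4 \left(-6 - -1\right)\right)} = -15477 + \frac{1}{-6 + \left(0 + 4 \left(-6 + 1\right)\right)} = -15477 + \frac{1}{-6 + \left(0 + 4 \left(-5\right)\right)} = -15477 + \frac{1}{-6 + \left(0 - 20\right)} = -15477 + \frac{1}{-6 - 20} = -15477 + \frac{1}{-26} = -15477 - \frac{1}{26} = - \frac{402403}{26}$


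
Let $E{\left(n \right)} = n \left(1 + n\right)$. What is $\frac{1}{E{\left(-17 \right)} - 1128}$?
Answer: $- \frac{1}{856} \approx -0.0011682$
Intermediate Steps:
$\frac{1}{E{\left(-17 \right)} - 1128} = \frac{1}{- 17 \left(1 - 17\right) - 1128} = \frac{1}{\left(-17\right) \left(-16\right) - 1128} = \frac{1}{272 - 1128} = \frac{1}{-856} = - \frac{1}{856}$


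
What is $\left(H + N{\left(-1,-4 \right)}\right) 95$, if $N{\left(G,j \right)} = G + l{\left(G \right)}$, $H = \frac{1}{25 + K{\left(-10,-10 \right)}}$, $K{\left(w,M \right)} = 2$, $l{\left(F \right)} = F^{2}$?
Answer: $\frac{95}{27} \approx 3.5185$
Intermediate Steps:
$H = \frac{1}{27}$ ($H = \frac{1}{25 + 2} = \frac{1}{27} \approx 0.037037$)
$N{\left(G,j \right)} = G + G^{2}$
$\left(H + N{\left(-1,-4 \right)}\right) 95 = \left(\frac{1}{27} - \left(1 - 1\right)\right) 95 = \left(\frac{1}{27} - 0\right) 95 = \left(\frac{1}{27} + 0\right) 95 = \frac{1}{27} \cdot 95 = \frac{95}{27}$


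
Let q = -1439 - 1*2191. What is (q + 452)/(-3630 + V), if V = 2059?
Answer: 3178/1571 ≈ 2.0229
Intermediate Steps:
q = -3630 (q = -1439 - 2191 = -3630)
(q + 452)/(-3630 + V) = (-3630 + 452)/(-3630 + 2059) = -3178/(-1571) = -3178*(-1/1571) = 3178/1571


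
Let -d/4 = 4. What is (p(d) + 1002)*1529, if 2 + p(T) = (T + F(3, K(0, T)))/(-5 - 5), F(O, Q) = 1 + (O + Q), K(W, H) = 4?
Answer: 7651116/5 ≈ 1.5302e+6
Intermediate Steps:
d = -16 (d = -4*4 = -16)
F(O, Q) = 1 + O + Q
p(T) = -14/5 - T/10 (p(T) = -2 + (T + (1 + 3 + 4))/(-5 - 5) = -2 + (T + 8)/(-10) = -2 + (8 + T)*(-⅒) = -2 + (-⅘ - T/10) = -14/5 - T/10)
(p(d) + 1002)*1529 = ((-14/5 - ⅒*(-16)) + 1002)*1529 = ((-14/5 + 8/5) + 1002)*1529 = (-6/5 + 1002)*1529 = (5004/5)*1529 = 7651116/5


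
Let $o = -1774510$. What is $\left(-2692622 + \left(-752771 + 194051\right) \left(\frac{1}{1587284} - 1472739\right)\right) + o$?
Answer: $\frac{326521884854432628}{396821} \approx 8.2284 \cdot 10^{11}$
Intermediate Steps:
$\left(-2692622 + \left(-752771 + 194051\right) \left(\frac{1}{1587284} - 1472739\right)\right) + o = \left(-2692622 + \left(-752771 + 194051\right) \left(\frac{1}{1587284} - 1472739\right)\right) - 1774510 = \left(-2692622 - 558720 \left(\frac{1}{1587284} - 1472739\right)\right) - 1774510 = \left(-2692622 - - \frac{326523657506220000}{396821}\right) - 1774510 = \left(-2692622 + \frac{326523657506220000}{396821}\right) - 1774510 = \frac{326522589017265338}{396821} - 1774510 = \frac{326521884854432628}{396821}$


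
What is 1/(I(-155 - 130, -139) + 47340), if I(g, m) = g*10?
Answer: 1/44490 ≈ 2.2477e-5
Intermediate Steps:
I(g, m) = 10*g
1/(I(-155 - 130, -139) + 47340) = 1/(10*(-155 - 130) + 47340) = 1/(10*(-285) + 47340) = 1/(-2850 + 47340) = 1/44490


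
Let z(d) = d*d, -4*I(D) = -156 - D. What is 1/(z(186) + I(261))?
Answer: 4/138801 ≈ 2.8818e-5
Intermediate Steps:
I(D) = 39 + D/4 (I(D) = -(-156 - D)/4 = 39 + D/4)
z(d) = d**2
1/(z(186) + I(261)) = 1/(186**2 + (39 + (1/4)*261)) = 1/(34596 + (39 + 261/4)) = 1/(34596 + 417/4) = 1/(138801/4) = 4/138801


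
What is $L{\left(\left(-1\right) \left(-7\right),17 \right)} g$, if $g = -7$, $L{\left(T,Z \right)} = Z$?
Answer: $-119$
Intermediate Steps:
$L{\left(\left(-1\right) \left(-7\right),17 \right)} g = 17 \left(-7\right) = -119$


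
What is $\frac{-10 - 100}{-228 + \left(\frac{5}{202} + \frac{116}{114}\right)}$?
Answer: $\frac{1266540}{2613191} \approx 0.48467$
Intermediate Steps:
$\frac{-10 - 100}{-228 + \left(\frac{5}{202} + \frac{116}{114}\right)} = \frac{-10 - 100}{-228 + \left(5 \cdot \frac{1}{202} + 116 \cdot \frac{1}{114}\right)} = \frac{-10 - 100}{-228 + \left(\frac{5}{202} + \frac{58}{57}\right)} = - \frac{110}{-228 + \frac{12001}{11514}} = - \frac{110}{- \frac{2613191}{11514}} = \left(-110\right) \left(- \frac{11514}{2613191}\right) = \frac{1266540}{2613191}$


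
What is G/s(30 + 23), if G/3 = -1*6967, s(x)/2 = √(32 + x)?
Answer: -20901*√85/170 ≈ -1133.5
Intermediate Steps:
s(x) = 2*√(32 + x)
G = -20901 (G = 3*(-1*6967) = 3*(-6967) = -20901)
G/s(30 + 23) = -20901*1/(2*√(32 + (30 + 23))) = -20901*1/(2*√(32 + 53)) = -20901*√85/170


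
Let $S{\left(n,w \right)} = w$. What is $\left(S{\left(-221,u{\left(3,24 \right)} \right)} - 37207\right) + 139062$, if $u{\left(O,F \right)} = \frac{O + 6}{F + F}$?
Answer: $\frac{1629683}{16} \approx 1.0186 \cdot 10^{5}$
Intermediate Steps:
$u{\left(O,F \right)} = \frac{6 + O}{2 F}$
$\left(S{\left(-221,u{\left(3,24 \right)} \right)} - 37207\right) + 139062 = \left(\frac{6 + 3}{2 \cdot 24} - 37207\right) + 139062 = \left(\frac{1}{2} \cdot \frac{1}{24} \cdot 9 - 37207\right) + 139062 = \left(\frac{3}{16} - 37207\right) + 139062 = - \frac{595309}{16} + 139062 = \frac{1629683}{16}$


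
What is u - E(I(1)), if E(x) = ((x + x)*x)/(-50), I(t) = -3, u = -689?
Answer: -17216/25 ≈ -688.64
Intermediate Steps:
E(x) = -x²/25 (E(x) = ((2*x)*x)*(-1/50) = (2*x²)*(-1/50) = -x²/25)
u - E(I(1)) = -689 - (-1)*(-3)²/25 = -689 - (-1)*9/25 = -689 - 1*(-9/25) = -689 + 9/25 = -17216/25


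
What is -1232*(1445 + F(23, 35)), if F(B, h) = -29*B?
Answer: -958496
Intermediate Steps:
-1232*(1445 + F(23, 35)) = -1232*(1445 - 29*23) = -1232*(1445 - 667) = -1232*778 = -958496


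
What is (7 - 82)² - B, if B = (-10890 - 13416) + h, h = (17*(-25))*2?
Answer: 30781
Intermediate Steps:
h = -850 (h = -425*2 = -850)
B = -25156 (B = (-10890 - 13416) - 850 = -24306 - 850 = -25156)
(7 - 82)² - B = (7 - 82)² - 1*(-25156) = (-75)² + 25156 = 5625 + 25156 = 30781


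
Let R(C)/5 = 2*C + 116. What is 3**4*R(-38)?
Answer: 16200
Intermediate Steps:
R(C) = 580 + 10*C (R(C) = 5*(2*C + 116) = 5*(116 + 2*C) = 580 + 10*C)
3**4*R(-38) = 3**4*(580 + 10*(-38)) = 81*(580 - 380) = 81*200 = 16200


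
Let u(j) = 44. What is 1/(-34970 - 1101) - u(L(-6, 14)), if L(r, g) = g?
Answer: -1587125/36071 ≈ -44.000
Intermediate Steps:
1/(-34970 - 1101) - u(L(-6, 14)) = 1/(-34970 - 1101) - 1*44 = 1/(-36071) - 44 = -1/36071 - 44 = -1587125/36071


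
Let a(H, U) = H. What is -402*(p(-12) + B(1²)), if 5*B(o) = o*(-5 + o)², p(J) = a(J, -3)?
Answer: 17688/5 ≈ 3537.6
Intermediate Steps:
p(J) = J
B(o) = o*(-5 + o)²/5 (B(o) = (o*(-5 + o)²)/5 = o*(-5 + o)²/5)
-402*(p(-12) + B(1²)) = -402*(-12 + (⅕)*1²*(-5 + 1²)²) = -402*(-12 + (⅕)*1*(-5 + 1)²) = -402*(-12 + (⅕)*1*(-4)²) = -402*(-12 + (⅕)*1*16) = -402*(-12 + 16/5) = -402*(-44/5) = 17688/5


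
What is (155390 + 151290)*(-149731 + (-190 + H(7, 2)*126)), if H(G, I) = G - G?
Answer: -45977772280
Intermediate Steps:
H(G, I) = 0
(155390 + 151290)*(-149731 + (-190 + H(7, 2)*126)) = (155390 + 151290)*(-149731 + (-190 + 0*126)) = 306680*(-149731 + (-190 + 0)) = 306680*(-149731 - 190) = 306680*(-149921) = -45977772280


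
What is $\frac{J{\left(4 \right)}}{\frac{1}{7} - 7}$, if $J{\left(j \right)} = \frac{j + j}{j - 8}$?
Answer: $\frac{7}{24} \approx 0.29167$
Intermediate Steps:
$J{\left(j \right)} = \frac{2 j}{-8 + j}$
$\frac{J{\left(4 \right)}}{\frac{1}{7} - 7} = \frac{2 \cdot 4 \frac{1}{-8 + 4}}{\frac{1}{7} - 7} = \frac{2 \cdot 4 \frac{1}{-4}}{\frac{1}{7} - 7} = \frac{2 \cdot 4 \left(- \frac{1}{4}\right)}{- \frac{48}{7}} = \left(- \frac{7}{48}\right) \left(-2\right) = \frac{7}{24}$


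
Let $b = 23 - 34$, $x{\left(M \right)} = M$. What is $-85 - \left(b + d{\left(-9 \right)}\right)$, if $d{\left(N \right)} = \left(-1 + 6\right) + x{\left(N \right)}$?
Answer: $-70$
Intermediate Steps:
$b = -11$ ($b = 23 - 34 = -11$)
$d{\left(N \right)} = 5 + N$ ($d{\left(N \right)} = \left(-1 + 6\right) + N = 5 + N$)
$-85 - \left(b + d{\left(-9 \right)}\right) = -85 - \left(-11 + \left(5 - 9\right)\right) = -85 - \left(-11 - 4\right) = -85 - -15 = -85 + 15 = -70$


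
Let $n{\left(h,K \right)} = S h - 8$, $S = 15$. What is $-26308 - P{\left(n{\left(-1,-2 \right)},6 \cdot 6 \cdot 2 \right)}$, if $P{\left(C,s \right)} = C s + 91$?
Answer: $-24743$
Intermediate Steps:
$n{\left(h,K \right)} = -8 + 15 h$ ($n{\left(h,K \right)} = 15 h - 8 = -8 + 15 h$)
$P{\left(C,s \right)} = 91 + C s$
$-26308 - P{\left(n{\left(-1,-2 \right)},6 \cdot 6 \cdot 2 \right)} = -26308 - \left(91 + \left(-8 + 15 \left(-1\right)\right) 6 \cdot 6 \cdot 2\right) = -26308 - \left(91 + \left(-8 - 15\right) 36 \cdot 2\right) = -26308 - \left(91 - 1656\right) = -26308 - -1565 = -26308 + 1565 = -24743$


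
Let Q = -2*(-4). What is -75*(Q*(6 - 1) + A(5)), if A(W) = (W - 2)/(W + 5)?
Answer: -6045/2 ≈ -3022.5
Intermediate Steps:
Q = 8
A(W) = (-2 + W)/(5 + W)
-75*(Q*(6 - 1) + A(5)) = -75*(8*(6 - 1) + (-2 + 5)/(5 + 5)) = -75*(8*5 + 3/10) = -75*(40 + (⅒)*3) = -75*(40 + 3/10) = -75*403/10 = -6045/2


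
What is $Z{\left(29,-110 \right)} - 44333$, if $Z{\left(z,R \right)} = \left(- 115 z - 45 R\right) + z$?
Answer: $-42689$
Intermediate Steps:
$Z{\left(z,R \right)} = - 114 z - 45 R$
$Z{\left(29,-110 \right)} - 44333 = \left(\left(-114\right) 29 - -4950\right) - 44333 = \left(-3306 + 4950\right) - 44333 = 1644 - 44333 = -42689$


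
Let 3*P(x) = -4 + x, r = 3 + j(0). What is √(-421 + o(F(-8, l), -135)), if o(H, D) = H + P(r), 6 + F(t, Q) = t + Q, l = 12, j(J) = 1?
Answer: 3*I*√47 ≈ 20.567*I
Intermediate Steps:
r = 4 (r = 3 + 1 = 4)
F(t, Q) = -6 + Q + t (F(t, Q) = -6 + (t + Q) = -6 + (Q + t) = -6 + Q + t)
P(x) = -4/3 + x/3 (P(x) = (-4 + x)/3 = -4/3 + x/3)
o(H, D) = H (o(H, D) = H + (-4/3 + (⅓)*4) = H + (-4/3 + 4/3) = H + 0 = H)
√(-421 + o(F(-8, l), -135)) = √(-421 + (-6 + 12 - 8)) = √(-421 - 2) = √(-423) = 3*I*√47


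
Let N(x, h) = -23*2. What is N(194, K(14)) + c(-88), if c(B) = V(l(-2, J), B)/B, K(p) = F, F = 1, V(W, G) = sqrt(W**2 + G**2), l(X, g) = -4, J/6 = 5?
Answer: -46 - sqrt(485)/22 ≈ -47.001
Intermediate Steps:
J = 30 (J = 6*5 = 30)
V(W, G) = sqrt(G**2 + W**2)
K(p) = 1
N(x, h) = -46
c(B) = sqrt(16 + B**2)/B (c(B) = sqrt(B**2 + (-4)**2)/B = sqrt(B**2 + 16)/B = sqrt(16 + B**2)/B)
N(194, K(14)) + c(-88) = -46 + sqrt(16 + (-88)**2)/(-88) = -46 - sqrt(16 + 7744)/88 = -46 - sqrt(485)/22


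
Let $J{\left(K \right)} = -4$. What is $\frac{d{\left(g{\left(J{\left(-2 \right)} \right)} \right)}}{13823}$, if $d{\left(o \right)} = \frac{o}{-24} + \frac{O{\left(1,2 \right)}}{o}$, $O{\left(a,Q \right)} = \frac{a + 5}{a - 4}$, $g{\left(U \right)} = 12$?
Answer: $- \frac{2}{41469} \approx -4.8229 \cdot 10^{-5}$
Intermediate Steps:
$O{\left(a,Q \right)} = \frac{5 + a}{-4 + a}$
$d{\left(o \right)} = - \frac{2}{o} - \frac{o}{24}$ ($d{\left(o \right)} = \frac{o}{-24} + \frac{\frac{1}{-4 + 1} \left(5 + 1\right)}{o} = o \left(- \frac{1}{24}\right) + \frac{\frac{1}{-3} \cdot 6}{o} = - \frac{o}{24} + \frac{\left(- \frac{1}{3}\right) 6}{o} = - \frac{o}{24} - \frac{2}{o} = - \frac{2}{o} - \frac{o}{24}$)
$\frac{d{\left(g{\left(J{\left(-2 \right)} \right)} \right)}}{13823} = \frac{- \frac{2}{12} - \frac{1}{2}}{13823} = \left(\left(-2\right) \frac{1}{12} - \frac{1}{2}\right) \frac{1}{13823} = \left(- \frac{1}{6} - \frac{1}{2}\right) \frac{1}{13823} = \left(- \frac{2}{3}\right) \frac{1}{13823} = - \frac{2}{41469}$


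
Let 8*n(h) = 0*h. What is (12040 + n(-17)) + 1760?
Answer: 13800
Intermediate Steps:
n(h) = 0 (n(h) = (0*h)/8 = (1/8)*0 = 0)
(12040 + n(-17)) + 1760 = (12040 + 0) + 1760 = 12040 + 1760 = 13800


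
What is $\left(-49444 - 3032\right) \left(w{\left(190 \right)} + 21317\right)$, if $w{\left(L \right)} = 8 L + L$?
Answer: $-1208364852$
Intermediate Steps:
$w{\left(L \right)} = 9 L$
$\left(-49444 - 3032\right) \left(w{\left(190 \right)} + 21317\right) = \left(-49444 - 3032\right) \left(9 \cdot 190 + 21317\right) = - 52476 \left(1710 + 21317\right) = \left(-52476\right) 23027 = -1208364852$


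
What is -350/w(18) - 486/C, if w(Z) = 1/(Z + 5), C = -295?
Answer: -2374264/295 ≈ -8048.4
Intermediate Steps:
w(Z) = 1/(5 + Z)
-350/w(18) - 486/C = -350/(1/(5 + 18)) - 486/(-295) = -350/(1/23) - 486*(-1/295) = -350/1/23 + 486/295 = -350*23 + 486/295 = -8050 + 486/295 = -2374264/295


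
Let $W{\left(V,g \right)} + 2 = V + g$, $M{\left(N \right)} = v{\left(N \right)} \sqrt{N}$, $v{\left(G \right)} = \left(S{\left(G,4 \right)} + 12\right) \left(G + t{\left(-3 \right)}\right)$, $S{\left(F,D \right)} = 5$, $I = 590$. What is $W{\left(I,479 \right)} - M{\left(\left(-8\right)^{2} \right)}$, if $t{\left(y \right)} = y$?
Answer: $-7229$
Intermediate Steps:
$v{\left(G \right)} = -51 + 17 G$ ($v{\left(G \right)} = \left(5 + 12\right) \left(G - 3\right) = 17 \left(-3 + G\right) = -51 + 17 G$)
$M{\left(N \right)} = \sqrt{N} \left(-51 + 17 N\right)$ ($M{\left(N \right)} = \left(-51 + 17 N\right) \sqrt{N} = \sqrt{N} \left(-51 + 17 N\right)$)
$W{\left(V,g \right)} = -2 + V + g$ ($W{\left(V,g \right)} = -2 + \left(V + g\right) = -2 + V + g$)
$W{\left(I,479 \right)} - M{\left(\left(-8\right)^{2} \right)} = \left(-2 + 590 + 479\right) - 17 \sqrt{\left(-8\right)^{2}} \left(-3 + \left(-8\right)^{2}\right) = 1067 - 17 \sqrt{64} \left(-3 + 64\right) = 1067 - 17 \cdot 8 \cdot 61 = 1067 - 8296 = -7229$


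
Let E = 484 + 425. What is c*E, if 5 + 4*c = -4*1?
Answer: -8181/4 ≈ -2045.3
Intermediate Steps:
c = -9/4 (c = -5/4 + (-4*1)/4 = -5/4 + (¼)*(-4) = -5/4 - 1 = -9/4 ≈ -2.2500)
E = 909
c*E = -9/4*909 = -8181/4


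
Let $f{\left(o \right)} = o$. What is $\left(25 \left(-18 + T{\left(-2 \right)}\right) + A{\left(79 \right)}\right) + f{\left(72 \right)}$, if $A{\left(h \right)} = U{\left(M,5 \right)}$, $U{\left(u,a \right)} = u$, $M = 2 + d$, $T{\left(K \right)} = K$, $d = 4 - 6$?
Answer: $-428$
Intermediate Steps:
$d = -2$ ($d = 4 - 6 = -2$)
$M = 0$ ($M = 2 - 2 = 0$)
$A{\left(h \right)} = 0$
$\left(25 \left(-18 + T{\left(-2 \right)}\right) + A{\left(79 \right)}\right) + f{\left(72 \right)} = \left(25 \left(-18 - 2\right) + 0\right) + 72 = \left(25 \left(-20\right) + 0\right) + 72 = \left(-500 + 0\right) + 72 = -500 + 72 = -428$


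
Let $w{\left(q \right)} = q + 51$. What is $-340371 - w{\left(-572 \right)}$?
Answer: $-339850$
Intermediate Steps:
$w{\left(q \right)} = 51 + q$
$-340371 - w{\left(-572 \right)} = -340371 - \left(51 - 572\right) = -340371 - -521 = -340371 + 521 = -339850$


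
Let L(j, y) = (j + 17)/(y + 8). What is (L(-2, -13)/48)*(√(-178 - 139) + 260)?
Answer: -65/4 - I*√317/16 ≈ -16.25 - 1.1128*I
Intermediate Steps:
L(j, y) = (17 + j)/(8 + y)
(L(-2, -13)/48)*(√(-178 - 139) + 260) = (((17 - 2)/(8 - 13))/48)*(√(-178 - 139) + 260) = ((15/(-5))*(1/48))*(√(-317) + 260) = (-⅕*15*(1/48))*(I*√317 + 260) = (-3*1/48)*(260 + I*√317) = -(260 + I*√317)/16 = -65/4 - I*√317/16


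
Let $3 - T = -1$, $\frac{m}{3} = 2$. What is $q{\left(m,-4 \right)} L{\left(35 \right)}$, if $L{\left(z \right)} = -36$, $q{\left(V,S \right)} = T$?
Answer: $-144$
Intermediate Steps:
$m = 6$ ($m = 3 \cdot 2 = 6$)
$T = 4$ ($T = 3 - -1 = 3 + 1 = 4$)
$q{\left(V,S \right)} = 4$
$q{\left(m,-4 \right)} L{\left(35 \right)} = 4 \left(-36\right) = -144$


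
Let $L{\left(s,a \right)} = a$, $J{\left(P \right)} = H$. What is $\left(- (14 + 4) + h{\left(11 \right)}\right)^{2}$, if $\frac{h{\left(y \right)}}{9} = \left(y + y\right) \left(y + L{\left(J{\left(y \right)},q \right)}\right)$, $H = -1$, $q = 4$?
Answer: $8714304$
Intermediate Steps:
$J{\left(P \right)} = -1$
$h{\left(y \right)} = 18 y \left(4 + y\right)$ ($h{\left(y \right)} = 9 \left(y + y\right) \left(y + 4\right) = 9 \cdot 2 y \left(4 + y\right) = 18 y \left(4 + y\right)$)
$\left(- (14 + 4) + h{\left(11 \right)}\right)^{2} = \left(- (14 + 4) + 18 \cdot 11 \left(4 + 11\right)\right)^{2} = \left(\left(-1\right) 18 + 18 \cdot 11 \cdot 15\right)^{2} = \left(-18 + 2970\right)^{2} = 2952^{2} = 8714304$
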